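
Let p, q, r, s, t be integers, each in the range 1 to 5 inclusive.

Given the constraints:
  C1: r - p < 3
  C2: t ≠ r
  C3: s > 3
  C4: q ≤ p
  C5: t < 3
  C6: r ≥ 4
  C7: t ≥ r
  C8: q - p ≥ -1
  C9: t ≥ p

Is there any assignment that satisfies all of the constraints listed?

Unsatisfiable

From constraints 6 and 7: t ≥ r and r ≥ 4, so t ≥ 4. From constraint 5: t ≤ 2. But 2 < 4, so no value of t works.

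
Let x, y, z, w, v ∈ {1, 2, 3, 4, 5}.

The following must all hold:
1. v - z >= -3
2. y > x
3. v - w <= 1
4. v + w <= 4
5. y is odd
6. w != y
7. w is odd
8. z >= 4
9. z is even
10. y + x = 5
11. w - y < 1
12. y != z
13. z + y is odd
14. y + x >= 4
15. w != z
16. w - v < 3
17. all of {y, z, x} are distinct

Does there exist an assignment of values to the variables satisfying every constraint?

The assignment x = 2, y = 3, z = 4, w = 1, v = 1 works:
  constraint 1 holds since v - z = -3.
  constraint 3 holds since v - w = 0.
  constraint 4 holds since v + w = 2.
The rest check out directly.

Satisfiable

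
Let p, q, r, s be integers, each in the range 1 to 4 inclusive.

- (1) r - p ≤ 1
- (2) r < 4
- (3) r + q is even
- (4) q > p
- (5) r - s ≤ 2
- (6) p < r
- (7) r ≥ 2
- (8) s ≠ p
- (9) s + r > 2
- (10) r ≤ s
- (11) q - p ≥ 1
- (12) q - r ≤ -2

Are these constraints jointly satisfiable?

Constraints 1, 11, and 12 give p − r ≥ -1, r − q ≥ 2, q − p ≥ 1.
Adding all 3 inequalities: the left sides telescope to 0, and the right sides sum to (-1) + 2 + 1 = 2. So 0 ≥ 2, which is false.

Unsatisfiable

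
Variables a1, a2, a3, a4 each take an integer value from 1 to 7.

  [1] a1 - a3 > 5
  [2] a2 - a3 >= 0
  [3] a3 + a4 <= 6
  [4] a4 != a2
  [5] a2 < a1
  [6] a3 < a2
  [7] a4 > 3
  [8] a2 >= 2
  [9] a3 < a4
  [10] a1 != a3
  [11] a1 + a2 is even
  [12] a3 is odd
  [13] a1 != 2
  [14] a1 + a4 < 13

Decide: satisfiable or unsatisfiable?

Satisfiable

One satisfying assignment is a1 = 7, a2 = 3, a3 = 1, a4 = 5.
For the less obvious constraints — constraint 1: a1 - a3 = 6; constraint 2: a2 - a3 = 2 — and the others hold by inspection.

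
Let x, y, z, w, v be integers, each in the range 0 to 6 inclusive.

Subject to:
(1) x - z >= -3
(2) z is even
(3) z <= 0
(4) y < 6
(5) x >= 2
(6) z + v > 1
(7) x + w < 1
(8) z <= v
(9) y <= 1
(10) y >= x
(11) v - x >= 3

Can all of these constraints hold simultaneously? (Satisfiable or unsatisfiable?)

From constraint 5: x ≥ 2. From constraints 9 and 10: x ≤ y and y ≤ 1, so x ≤ 1. But 1 < 2, so no value of x works.

Unsatisfiable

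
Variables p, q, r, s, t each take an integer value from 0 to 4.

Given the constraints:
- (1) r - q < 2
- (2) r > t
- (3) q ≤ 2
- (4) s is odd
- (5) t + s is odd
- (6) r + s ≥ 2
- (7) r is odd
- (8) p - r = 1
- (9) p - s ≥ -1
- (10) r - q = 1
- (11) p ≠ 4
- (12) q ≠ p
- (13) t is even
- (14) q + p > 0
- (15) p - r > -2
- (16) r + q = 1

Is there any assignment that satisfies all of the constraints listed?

Take p = 2, q = 0, r = 1, s = 1, t = 0. Then constraint 1: r - q = 1; constraint 6: r + s = 2, and every other listed constraint is also met.

Satisfiable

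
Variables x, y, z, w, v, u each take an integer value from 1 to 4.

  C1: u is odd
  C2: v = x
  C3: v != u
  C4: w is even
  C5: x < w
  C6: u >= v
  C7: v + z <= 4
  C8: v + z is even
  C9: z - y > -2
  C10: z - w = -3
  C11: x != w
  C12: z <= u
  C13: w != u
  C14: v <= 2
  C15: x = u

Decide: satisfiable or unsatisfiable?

From constraints 2 and 15, v = x = u, so v = u. But constraint 3 says v ≠ u. Contradiction.

Unsatisfiable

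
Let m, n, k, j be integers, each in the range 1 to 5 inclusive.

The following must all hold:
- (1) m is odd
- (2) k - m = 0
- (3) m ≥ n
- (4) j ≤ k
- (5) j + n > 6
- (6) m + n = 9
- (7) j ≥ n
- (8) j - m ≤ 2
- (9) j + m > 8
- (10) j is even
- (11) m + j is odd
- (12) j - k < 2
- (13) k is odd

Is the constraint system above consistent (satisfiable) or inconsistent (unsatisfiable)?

Try m = 5, n = 4, k = 5, j = 4.
Check constraint 2: k - m = 0; constraint 5: j + n = 8. The remaining constraints are straightforward to verify.

Satisfiable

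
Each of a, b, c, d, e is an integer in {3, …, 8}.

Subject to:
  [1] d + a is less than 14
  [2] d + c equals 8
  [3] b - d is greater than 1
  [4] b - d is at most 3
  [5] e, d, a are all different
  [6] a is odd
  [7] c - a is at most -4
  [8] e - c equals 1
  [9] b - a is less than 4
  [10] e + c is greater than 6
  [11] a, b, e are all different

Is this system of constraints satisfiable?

Satisfiable

One satisfying assignment is a = 7, b = 8, c = 3, d = 5, e = 4.
For the less obvious constraints — constraint 1: d + a = 12; constraint 2: d + c = 8; constraint 3: b - d = 3 — and the others hold by inspection.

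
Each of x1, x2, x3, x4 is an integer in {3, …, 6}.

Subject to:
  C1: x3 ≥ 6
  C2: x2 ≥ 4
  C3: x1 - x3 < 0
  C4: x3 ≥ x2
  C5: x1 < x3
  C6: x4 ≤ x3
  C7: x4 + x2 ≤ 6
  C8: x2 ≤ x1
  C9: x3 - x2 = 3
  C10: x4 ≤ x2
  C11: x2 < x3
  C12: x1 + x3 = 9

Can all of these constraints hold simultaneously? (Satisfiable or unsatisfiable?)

From constraints 2 and 8: x1 ≥ x2 ≥ 4. From constraint 1: x3 ≥ 6. Hence x1 + x3 ≥ 10. But constraint 12 requires x1 + x3 = 9, and 9 < 10. Contradiction.

Unsatisfiable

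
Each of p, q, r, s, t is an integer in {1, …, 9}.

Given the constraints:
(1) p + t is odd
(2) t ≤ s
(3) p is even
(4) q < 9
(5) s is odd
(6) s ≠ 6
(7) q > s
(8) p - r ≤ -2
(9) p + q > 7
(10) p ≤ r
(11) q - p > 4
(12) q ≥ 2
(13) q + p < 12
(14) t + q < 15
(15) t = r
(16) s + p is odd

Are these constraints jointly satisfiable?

Satisfiable

Try p = 2, q = 8, r = 5, s = 5, t = 5.
Check constraint 8: p - r = -3; constraint 9: p + q = 10. The remaining constraints are straightforward to verify.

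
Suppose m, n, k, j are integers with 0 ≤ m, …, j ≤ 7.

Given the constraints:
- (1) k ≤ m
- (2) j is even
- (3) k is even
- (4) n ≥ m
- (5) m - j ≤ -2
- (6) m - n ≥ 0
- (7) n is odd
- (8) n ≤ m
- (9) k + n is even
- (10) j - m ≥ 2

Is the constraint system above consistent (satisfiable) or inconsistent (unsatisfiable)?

Constraint 3 makes k even and constraint 7 makes n odd, so k + n must be odd. Constraint 9 says k + n is even — contradiction.

Unsatisfiable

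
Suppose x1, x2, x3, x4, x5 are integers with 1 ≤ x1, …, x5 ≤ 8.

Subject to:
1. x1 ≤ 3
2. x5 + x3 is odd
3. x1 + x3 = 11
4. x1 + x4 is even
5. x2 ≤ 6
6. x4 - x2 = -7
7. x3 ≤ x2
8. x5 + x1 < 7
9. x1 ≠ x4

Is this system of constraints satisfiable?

From constraint 1: x1 ≤ 3. From constraints 5 and 7: x3 ≤ x2 ≤ 6. Hence x1 + x3 ≤ 9. But constraint 3 requires x1 + x3 = 11, and 11 > 9. Contradiction.

Unsatisfiable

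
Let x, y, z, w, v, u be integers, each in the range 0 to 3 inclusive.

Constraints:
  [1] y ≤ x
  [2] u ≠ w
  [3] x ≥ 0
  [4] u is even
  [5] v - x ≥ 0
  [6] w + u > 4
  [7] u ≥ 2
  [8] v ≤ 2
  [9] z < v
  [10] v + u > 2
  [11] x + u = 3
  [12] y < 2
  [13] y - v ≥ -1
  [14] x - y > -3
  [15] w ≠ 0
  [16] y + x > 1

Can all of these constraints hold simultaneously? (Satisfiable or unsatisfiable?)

One satisfying assignment is x = 1, y = 1, z = 1, w = 3, v = 2, u = 2.
For the less obvious constraints — constraint 5: v - x = 1; constraint 6: w + u = 5 — and the others hold by inspection.

Satisfiable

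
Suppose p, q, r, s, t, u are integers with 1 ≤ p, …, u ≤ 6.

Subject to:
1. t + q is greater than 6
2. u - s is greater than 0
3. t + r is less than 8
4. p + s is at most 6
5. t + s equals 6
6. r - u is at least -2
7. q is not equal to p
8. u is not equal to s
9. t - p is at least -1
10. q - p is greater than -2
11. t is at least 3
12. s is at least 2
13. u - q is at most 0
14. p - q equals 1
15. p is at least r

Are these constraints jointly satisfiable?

Try p = 4, q = 3, r = 3, s = 2, t = 4, u = 3.
Check constraint 1: t + q = 7; constraint 2: u - s = 1; constraint 3: t + r = 7. The remaining constraints are straightforward to verify.

Satisfiable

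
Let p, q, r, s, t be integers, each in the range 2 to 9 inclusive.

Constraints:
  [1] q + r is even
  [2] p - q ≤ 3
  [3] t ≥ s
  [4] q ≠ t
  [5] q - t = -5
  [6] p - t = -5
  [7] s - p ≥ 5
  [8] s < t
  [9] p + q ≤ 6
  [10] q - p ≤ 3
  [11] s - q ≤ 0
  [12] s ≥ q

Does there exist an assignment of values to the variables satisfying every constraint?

Constraints 7, 10, and 11 give s − p ≥ 5, p − q ≥ -3, q − s ≥ 0.
Adding all 3 inequalities: the left sides telescope to 0, and the right sides sum to 5 + (-3) + 0 = 2. So 0 ≥ 2, which is false.

Unsatisfiable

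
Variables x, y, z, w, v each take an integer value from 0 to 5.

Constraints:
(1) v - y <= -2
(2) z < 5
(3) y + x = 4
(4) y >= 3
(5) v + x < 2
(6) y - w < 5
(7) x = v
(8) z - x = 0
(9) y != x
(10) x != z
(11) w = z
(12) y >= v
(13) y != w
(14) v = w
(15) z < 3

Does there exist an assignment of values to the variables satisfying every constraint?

From constraints 7, 11, and 14, x = v = w = z, so x = z. But constraint 10 says x ≠ z. Contradiction.

Unsatisfiable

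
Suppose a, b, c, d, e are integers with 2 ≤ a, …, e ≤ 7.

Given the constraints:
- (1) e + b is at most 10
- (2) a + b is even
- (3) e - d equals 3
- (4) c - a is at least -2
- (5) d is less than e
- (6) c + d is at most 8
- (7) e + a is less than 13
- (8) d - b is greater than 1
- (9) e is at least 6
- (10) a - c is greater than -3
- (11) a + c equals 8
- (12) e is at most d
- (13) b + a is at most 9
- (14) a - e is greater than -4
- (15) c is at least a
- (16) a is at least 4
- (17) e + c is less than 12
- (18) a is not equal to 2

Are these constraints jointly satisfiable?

From constraints 15 and 16: c ≥ a ≥ 4. From constraints 9 and 12: d ≥ e ≥ 6. Hence c + d ≥ 10. But constraint 6 requires c + d ≤ 8, and 8 < 10. Contradiction.

Unsatisfiable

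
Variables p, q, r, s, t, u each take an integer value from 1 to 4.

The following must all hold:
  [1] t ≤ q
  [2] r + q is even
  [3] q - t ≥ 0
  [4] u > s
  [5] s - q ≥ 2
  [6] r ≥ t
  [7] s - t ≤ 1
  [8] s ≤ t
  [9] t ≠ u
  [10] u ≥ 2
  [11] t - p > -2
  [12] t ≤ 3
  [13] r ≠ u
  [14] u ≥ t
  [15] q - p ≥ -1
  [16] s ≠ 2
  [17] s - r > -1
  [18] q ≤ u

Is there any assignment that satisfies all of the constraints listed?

Unsatisfiable

Constraints 3, 5, and 7 give q − t ≥ 0, t − s ≥ -1, s − q ≥ 2.
Adding all 3 inequalities: the left sides telescope to 0, and the right sides sum to 0 + (-1) + 2 = 1. So 0 ≥ 1, which is false.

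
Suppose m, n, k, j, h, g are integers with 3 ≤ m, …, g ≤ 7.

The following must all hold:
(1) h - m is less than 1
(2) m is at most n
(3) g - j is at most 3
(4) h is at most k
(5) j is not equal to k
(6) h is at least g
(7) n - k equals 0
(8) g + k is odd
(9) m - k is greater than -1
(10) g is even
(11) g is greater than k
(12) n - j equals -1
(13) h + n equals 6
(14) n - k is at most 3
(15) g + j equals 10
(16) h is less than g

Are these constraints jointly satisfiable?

Constraints 4, 6, and 11 give k < g, g ≤ h, h ≤ k. Chaining: k < g ≤ h ≤ k, which forces k < k — impossible.

Unsatisfiable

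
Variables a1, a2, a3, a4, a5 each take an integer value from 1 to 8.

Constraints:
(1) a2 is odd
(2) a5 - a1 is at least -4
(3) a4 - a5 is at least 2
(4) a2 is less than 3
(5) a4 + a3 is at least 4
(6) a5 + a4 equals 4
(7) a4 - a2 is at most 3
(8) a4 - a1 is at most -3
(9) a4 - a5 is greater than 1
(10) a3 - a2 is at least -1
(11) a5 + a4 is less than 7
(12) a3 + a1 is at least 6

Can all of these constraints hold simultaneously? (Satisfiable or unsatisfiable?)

Constraints 2, 3, and 8 give a5 − a1 ≥ -4, a1 − a4 ≥ 3, a4 − a5 ≥ 2.
Adding all 3 inequalities: the left sides telescope to 0, and the right sides sum to (-4) + 3 + 2 = 1. So 0 ≥ 1, which is false.

Unsatisfiable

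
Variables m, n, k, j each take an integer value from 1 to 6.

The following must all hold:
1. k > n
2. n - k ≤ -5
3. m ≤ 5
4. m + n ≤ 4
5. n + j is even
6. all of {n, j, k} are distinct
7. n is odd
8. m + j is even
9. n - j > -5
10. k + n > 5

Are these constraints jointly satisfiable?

The assignment m = 1, n = 1, k = 6, j = 5 works:
  constraint 2 holds since n - k = -5.
  constraint 4 holds since m + n = 2.
  constraint 9 holds since n - j = -4.
The rest check out directly.

Satisfiable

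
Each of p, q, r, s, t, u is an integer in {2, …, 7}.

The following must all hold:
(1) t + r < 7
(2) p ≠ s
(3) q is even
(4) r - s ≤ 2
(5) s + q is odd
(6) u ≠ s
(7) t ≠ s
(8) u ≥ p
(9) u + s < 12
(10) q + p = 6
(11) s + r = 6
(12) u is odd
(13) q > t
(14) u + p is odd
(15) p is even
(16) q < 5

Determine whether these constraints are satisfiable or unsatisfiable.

The assignment p = 2, q = 4, r = 3, s = 3, t = 2, u = 7 works:
  constraint 1 holds since t + r = 5.
  constraint 4 holds since r - s = 0.
  constraint 9 holds since u + s = 10.
The rest check out directly.

Satisfiable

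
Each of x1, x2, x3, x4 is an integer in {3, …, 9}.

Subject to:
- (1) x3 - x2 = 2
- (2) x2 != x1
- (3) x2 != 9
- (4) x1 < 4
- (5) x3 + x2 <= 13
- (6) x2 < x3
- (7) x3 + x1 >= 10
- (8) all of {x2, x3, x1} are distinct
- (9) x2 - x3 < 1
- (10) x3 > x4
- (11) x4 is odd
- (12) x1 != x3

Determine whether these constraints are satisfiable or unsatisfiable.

Satisfiable

The assignment x1 = 3, x2 = 5, x3 = 7, x4 = 3 works:
  constraint 1 holds since x3 - x2 = 2.
  constraint 5 holds since x3 + x2 = 12.
  constraint 7 holds since x3 + x1 = 10.
The rest check out directly.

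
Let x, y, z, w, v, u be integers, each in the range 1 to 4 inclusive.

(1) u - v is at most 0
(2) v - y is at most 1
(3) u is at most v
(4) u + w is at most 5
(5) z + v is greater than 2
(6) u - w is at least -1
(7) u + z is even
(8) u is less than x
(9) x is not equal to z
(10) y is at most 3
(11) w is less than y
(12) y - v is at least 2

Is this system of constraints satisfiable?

Satisfiable

The assignment x = 2, y = 3, z = 3, w = 1, v = 1, u = 1 works:
  constraint 1 holds since u - v = 0.
  constraint 2 holds since v - y = -2.
The rest check out directly.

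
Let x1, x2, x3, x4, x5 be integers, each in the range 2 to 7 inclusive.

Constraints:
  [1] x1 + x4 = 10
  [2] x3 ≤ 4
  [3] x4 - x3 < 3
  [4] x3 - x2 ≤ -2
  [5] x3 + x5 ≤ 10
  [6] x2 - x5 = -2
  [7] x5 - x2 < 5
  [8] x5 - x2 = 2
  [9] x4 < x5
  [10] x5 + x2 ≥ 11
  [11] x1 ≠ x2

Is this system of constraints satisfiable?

Satisfiable

One satisfying assignment is x1 = 7, x2 = 5, x3 = 3, x4 = 3, x5 = 7.
For the less obvious constraints — constraint 1: x1 + x4 = 10; constraint 3: x4 - x3 = 0; constraint 4: x3 - x2 = -2 — and the others hold by inspection.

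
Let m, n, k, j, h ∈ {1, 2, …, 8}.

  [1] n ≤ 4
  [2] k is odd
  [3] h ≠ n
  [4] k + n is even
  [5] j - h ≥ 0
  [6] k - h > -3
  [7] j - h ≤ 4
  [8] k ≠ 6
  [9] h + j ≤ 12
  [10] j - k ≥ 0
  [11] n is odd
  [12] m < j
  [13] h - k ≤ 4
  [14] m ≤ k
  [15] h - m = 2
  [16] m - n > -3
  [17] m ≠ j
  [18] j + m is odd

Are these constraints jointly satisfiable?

One satisfying assignment is m = 3, n = 3, k = 3, j = 6, h = 5.
For the less obvious constraints — constraint 5: j - h = 1; constraint 6: k - h = -2 — and the others hold by inspection.

Satisfiable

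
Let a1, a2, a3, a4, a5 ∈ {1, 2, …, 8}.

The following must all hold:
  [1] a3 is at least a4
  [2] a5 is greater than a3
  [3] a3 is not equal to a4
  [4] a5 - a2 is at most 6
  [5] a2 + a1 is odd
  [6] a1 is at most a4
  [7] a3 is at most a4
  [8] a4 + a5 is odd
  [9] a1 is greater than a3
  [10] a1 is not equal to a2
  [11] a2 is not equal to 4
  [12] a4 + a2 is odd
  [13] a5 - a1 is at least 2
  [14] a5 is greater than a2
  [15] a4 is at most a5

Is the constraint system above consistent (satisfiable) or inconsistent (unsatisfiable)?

Unsatisfiable

Constraints 1, 6, and 9 give a3 < a1, a1 ≤ a4, a4 ≤ a3. Chaining: a3 < a1 ≤ a4 ≤ a3, which forces a3 < a3 — impossible.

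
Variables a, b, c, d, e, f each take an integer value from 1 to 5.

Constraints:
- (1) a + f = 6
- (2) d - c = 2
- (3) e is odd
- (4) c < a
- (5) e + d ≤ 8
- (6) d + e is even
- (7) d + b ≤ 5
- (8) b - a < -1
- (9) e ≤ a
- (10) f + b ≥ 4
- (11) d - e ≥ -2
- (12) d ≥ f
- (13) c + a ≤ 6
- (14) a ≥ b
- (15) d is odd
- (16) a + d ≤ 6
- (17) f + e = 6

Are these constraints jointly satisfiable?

Satisfiable

Take a = 3, b = 1, c = 1, d = 3, e = 3, f = 3. Then constraint 1: a + f = 6; constraint 2: d - c = 2; constraint 5: e + d = 6, and every other listed constraint is also met.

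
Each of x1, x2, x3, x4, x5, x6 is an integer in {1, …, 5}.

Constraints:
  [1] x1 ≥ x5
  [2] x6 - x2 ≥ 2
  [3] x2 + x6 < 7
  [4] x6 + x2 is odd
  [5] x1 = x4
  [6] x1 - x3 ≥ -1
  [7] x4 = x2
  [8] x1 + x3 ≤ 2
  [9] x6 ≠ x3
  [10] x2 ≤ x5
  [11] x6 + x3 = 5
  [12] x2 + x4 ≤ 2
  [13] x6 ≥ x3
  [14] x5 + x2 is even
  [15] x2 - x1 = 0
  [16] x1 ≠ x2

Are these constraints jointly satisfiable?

Unsatisfiable

From constraints 5 and 7, x1 = x4 = x2, so x1 = x2. But constraint 16 says x1 ≠ x2. Contradiction.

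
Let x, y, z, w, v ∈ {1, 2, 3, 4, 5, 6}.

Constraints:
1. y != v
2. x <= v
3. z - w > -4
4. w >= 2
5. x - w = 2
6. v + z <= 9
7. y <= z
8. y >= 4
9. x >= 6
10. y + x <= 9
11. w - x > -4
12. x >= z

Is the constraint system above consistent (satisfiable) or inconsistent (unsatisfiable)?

From constraints 2 and 9: v ≥ x ≥ 6. From constraints 7 and 8: z ≥ y ≥ 4. Hence v + z ≥ 10. But constraint 6 requires v + z ≤ 9, and 9 < 10. Contradiction.

Unsatisfiable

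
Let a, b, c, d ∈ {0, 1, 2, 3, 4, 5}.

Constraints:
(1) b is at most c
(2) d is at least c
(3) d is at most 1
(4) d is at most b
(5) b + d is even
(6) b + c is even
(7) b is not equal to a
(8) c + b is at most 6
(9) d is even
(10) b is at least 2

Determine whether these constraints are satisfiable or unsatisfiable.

From constraints 1 and 10: c ≥ b and b ≥ 2, so c ≥ 2. From constraints 2 and 3: c ≤ d and d ≤ 1, so c ≤ 1. But 1 < 2, so no value of c works.

Unsatisfiable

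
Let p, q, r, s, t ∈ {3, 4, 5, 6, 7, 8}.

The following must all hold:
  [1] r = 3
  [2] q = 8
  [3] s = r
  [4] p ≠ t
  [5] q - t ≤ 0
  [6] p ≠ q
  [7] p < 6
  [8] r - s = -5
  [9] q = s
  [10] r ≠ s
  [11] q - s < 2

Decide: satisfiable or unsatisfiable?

Constraint 2 fixes q = 8 and constraint 1 fixes r = 3. Constraints 3 and 9 give q = s = r, so q = r. But 8 ≠ 3 — contradiction.

Unsatisfiable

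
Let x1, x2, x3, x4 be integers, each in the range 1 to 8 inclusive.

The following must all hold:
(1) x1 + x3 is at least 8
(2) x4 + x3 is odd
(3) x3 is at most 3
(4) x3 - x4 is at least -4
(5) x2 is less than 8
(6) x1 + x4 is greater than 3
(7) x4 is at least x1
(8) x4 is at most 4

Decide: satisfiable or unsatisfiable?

From constraints 7 and 8: x1 ≤ x4 ≤ 4. From constraint 3: x3 ≤ 3. Hence x1 + x3 ≤ 7. But constraint 1 requires x1 + x3 ≥ 8, and 8 > 7. Contradiction.

Unsatisfiable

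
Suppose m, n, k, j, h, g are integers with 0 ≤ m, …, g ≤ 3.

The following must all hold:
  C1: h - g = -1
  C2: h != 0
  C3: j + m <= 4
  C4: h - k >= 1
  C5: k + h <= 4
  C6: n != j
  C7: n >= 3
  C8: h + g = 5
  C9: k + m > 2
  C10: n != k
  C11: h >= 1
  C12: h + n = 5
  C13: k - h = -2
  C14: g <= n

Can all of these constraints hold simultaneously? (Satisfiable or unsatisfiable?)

One satisfying assignment is m = 3, n = 3, k = 0, j = 0, h = 2, g = 3.
For the less obvious constraints — constraint 1: h - g = -1; constraint 3: j + m = 3; constraint 4: h - k = 2 — and the others hold by inspection.

Satisfiable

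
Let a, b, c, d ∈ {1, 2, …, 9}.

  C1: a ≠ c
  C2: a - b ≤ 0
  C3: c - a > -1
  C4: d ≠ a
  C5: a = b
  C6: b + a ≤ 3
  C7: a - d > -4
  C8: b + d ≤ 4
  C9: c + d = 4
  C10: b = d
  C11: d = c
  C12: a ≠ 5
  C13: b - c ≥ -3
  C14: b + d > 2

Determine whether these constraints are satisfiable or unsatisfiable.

From constraints 5, 10, and 11, a = b = d = c, so a = c. But constraint 1 says a ≠ c. Contradiction.

Unsatisfiable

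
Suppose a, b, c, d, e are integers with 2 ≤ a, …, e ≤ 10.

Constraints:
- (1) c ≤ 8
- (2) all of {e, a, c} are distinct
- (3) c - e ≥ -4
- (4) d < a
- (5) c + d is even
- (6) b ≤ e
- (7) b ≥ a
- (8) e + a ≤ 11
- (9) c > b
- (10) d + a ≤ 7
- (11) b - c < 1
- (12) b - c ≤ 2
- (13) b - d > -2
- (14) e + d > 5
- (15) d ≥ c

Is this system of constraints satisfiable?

Constraints 4, 7, 9, and 15 give d < a, a ≤ b, b < c, c ≤ d. Chaining: d < a ≤ b < c ≤ d, which forces d < d — impossible.

Unsatisfiable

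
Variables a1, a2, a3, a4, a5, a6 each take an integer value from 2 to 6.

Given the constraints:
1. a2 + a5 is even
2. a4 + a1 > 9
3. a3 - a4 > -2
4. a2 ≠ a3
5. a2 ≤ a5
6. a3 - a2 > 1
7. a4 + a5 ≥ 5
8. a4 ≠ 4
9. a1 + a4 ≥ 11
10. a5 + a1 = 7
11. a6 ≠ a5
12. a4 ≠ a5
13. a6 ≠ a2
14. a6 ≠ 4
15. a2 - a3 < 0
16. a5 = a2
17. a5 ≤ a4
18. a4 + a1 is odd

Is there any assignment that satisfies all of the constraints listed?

Satisfiable

Take a1 = 5, a2 = 2, a3 = 5, a4 = 6, a5 = 2, a6 = 3. Then constraint 2: a4 + a1 = 11; constraint 3: a3 - a4 = -1; constraint 6: a3 - a2 = 3, and every other listed constraint is also met.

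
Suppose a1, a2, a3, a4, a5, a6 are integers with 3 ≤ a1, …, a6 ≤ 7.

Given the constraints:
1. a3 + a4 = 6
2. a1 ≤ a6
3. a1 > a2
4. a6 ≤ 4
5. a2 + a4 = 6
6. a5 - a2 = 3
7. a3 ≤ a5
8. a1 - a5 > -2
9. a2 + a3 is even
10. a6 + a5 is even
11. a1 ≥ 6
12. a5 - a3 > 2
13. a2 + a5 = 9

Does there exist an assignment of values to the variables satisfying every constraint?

Unsatisfiable

From constraints 2 and 11: a6 ≥ a1 and a1 ≥ 6, so a6 ≥ 6. From constraint 4: a6 ≤ 4. But 4 < 6, so no value of a6 works.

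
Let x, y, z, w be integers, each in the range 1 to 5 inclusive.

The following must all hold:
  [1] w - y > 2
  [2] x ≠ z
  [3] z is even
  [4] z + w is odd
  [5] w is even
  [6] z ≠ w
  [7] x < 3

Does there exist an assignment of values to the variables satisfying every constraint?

Unsatisfiable

Constraint 3 makes z even and constraint 5 makes w even, so z + w must be even. Constraint 4 says z + w is odd — contradiction.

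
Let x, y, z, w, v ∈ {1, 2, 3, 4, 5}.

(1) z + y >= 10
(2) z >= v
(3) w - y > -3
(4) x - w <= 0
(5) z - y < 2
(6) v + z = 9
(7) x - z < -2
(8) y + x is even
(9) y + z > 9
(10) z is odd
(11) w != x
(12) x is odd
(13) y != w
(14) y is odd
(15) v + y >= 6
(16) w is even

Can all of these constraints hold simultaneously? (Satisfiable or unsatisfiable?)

Satisfiable

The assignment x = 1, y = 5, z = 5, w = 4, v = 4 works:
  constraint 1 holds since z + y = 10.
  constraint 3 holds since w - y = -1.
  constraint 4 holds since x - w = -3.
The rest check out directly.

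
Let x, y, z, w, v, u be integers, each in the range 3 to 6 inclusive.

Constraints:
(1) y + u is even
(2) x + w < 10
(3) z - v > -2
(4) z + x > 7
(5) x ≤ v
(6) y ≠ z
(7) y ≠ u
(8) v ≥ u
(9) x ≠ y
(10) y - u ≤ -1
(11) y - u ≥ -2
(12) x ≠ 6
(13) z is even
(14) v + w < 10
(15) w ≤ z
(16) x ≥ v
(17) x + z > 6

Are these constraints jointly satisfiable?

The assignment x = 5, y = 3, z = 4, w = 4, v = 5, u = 5 works:
  constraint 2 holds since x + w = 9.
  constraint 3 holds since z - v = -1.
The rest check out directly.

Satisfiable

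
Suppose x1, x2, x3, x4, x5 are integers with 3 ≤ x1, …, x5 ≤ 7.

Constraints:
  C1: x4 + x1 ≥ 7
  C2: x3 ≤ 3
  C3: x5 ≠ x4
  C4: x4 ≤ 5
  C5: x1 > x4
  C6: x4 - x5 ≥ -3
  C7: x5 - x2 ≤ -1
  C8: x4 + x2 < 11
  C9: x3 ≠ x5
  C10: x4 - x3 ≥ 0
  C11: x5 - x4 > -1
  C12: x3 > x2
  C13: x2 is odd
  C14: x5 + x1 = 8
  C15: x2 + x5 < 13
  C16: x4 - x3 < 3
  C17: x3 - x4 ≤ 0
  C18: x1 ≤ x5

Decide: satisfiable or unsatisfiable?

Unsatisfiable

Constraints 5, 7, 10, 12, and 18 give x1 ≤ x5, x5 < x2, x2 < x3, x3 ≤ x4, x4 < x1. Chaining: x1 ≤ x5 < x2 < x3 ≤ x4 < x1, which forces x1 < x1 — impossible.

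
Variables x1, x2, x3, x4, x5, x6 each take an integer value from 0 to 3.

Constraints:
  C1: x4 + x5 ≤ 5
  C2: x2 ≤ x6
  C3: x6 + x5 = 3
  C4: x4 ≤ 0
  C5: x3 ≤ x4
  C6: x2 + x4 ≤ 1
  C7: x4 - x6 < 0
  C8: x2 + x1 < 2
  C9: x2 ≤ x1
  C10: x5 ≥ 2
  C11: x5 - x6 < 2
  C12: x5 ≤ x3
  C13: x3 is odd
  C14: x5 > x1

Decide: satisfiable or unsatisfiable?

Unsatisfiable

From constraints 10 and 12: x3 ≥ x5 and x5 ≥ 2, so x3 ≥ 2. From constraints 4 and 5: x3 ≤ x4 and x4 ≤ 0, so x3 ≤ 0. But 0 < 2, so no value of x3 works.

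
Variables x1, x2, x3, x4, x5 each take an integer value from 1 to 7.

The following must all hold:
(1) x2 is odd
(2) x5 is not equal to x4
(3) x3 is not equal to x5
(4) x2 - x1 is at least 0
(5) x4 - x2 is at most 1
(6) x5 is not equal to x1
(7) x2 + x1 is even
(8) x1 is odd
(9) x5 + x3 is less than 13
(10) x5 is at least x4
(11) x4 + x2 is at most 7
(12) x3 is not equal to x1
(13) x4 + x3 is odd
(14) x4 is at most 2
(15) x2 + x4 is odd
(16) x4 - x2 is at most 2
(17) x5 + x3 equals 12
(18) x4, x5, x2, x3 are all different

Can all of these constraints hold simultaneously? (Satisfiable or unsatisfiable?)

One satisfying assignment is x1 = 3, x2 = 3, x3 = 5, x4 = 2, x5 = 7.
For the less obvious constraints — constraint 4: x2 - x1 = 0; constraint 5: x4 - x2 = -1 — and the others hold by inspection.

Satisfiable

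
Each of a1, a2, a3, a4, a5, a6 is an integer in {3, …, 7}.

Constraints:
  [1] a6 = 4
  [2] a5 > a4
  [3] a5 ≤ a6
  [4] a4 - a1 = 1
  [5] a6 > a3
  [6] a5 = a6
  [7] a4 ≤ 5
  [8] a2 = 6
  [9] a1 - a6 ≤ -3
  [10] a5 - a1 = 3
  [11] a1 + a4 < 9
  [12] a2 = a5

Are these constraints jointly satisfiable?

Unsatisfiable

Constraint 8 fixes a2 = 6 and constraint 1 fixes a6 = 4. Constraints 6 and 12 give a2 = a5 = a6, so a2 = a6. But 6 ≠ 4 — contradiction.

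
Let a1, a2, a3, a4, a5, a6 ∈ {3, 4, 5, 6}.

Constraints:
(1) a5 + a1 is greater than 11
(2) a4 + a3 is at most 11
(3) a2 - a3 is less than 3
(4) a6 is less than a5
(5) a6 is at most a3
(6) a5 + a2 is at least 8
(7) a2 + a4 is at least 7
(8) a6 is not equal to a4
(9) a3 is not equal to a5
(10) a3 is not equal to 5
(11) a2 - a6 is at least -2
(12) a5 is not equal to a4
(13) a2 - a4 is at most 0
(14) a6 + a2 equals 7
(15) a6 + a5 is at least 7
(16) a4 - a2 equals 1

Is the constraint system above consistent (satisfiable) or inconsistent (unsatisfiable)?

Satisfiable

Take a1 = 6, a2 = 4, a3 = 4, a4 = 5, a5 = 6, a6 = 3. Then constraint 1: a5 + a1 = 12; constraint 2: a4 + a3 = 9, and every other listed constraint is also met.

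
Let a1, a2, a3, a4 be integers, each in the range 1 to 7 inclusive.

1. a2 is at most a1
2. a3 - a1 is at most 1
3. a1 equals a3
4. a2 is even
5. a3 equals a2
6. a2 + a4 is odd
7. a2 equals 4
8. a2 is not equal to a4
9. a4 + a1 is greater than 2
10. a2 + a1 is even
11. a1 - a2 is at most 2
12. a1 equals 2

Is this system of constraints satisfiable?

Constraint 12 fixes a1 = 2 and constraint 7 fixes a2 = 4. Constraints 3 and 5 give a1 = a3 = a2, so a1 = a2. But 2 ≠ 4 — contradiction.

Unsatisfiable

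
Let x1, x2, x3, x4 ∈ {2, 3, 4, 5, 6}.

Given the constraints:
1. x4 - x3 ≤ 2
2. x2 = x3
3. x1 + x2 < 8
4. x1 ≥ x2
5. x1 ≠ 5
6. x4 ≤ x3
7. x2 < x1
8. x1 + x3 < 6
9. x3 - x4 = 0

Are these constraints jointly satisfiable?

Satisfiable

One satisfying assignment is x1 = 3, x2 = 2, x3 = 2, x4 = 2.
For the less obvious constraints — constraint 1: x4 - x3 = 0; constraint 3: x1 + x2 = 5 — and the others hold by inspection.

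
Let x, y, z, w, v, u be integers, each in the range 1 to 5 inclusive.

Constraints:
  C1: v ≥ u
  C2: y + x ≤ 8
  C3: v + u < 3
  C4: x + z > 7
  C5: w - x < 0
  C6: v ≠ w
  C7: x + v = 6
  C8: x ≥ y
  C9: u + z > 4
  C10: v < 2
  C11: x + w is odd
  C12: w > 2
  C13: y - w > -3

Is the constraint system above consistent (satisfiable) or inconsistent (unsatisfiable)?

Satisfiable

The assignment x = 5, y = 3, z = 4, w = 4, v = 1, u = 1 works:
  constraint 2 holds since y + x = 8.
  constraint 3 holds since v + u = 2.
  constraint 4 holds since x + z = 9.
The rest check out directly.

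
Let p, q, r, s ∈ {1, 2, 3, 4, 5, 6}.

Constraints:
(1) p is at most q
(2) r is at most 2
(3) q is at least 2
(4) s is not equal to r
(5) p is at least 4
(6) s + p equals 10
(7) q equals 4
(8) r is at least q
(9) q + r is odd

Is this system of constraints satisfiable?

From constraints 1 and 5: q ≥ p and p ≥ 4, so q ≥ 4. From constraints 2 and 8: q ≤ r and r ≤ 2, so q ≤ 2. But 2 < 4, so no value of q works.

Unsatisfiable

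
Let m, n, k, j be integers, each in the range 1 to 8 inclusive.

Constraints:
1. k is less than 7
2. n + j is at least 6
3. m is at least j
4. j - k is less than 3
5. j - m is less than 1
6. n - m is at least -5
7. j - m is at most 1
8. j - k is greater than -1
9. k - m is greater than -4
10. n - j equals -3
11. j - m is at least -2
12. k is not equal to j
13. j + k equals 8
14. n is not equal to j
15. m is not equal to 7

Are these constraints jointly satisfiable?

Satisfiable

The assignment m = 5, n = 2, k = 3, j = 5 works:
  constraint 2 holds since n + j = 7.
  constraint 4 holds since j - k = 2.
The rest check out directly.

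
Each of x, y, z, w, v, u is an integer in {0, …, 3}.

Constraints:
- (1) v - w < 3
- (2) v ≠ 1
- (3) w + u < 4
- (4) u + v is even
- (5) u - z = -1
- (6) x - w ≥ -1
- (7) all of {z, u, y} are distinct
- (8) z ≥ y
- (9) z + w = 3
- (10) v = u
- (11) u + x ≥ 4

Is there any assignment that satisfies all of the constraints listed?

The assignment x = 2, y = 0, z = 3, w = 0, v = 2, u = 2 works:
  constraint 1 holds since v - w = 2.
  constraint 3 holds since w + u = 2.
The rest check out directly.

Satisfiable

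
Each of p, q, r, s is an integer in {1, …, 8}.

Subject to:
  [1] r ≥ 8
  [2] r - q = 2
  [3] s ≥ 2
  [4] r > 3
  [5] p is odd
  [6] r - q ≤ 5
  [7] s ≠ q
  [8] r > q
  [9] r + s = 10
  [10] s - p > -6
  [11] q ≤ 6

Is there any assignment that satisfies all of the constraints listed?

Satisfiable

Setting (p, q, r, s) = (7, 6, 8, 2) satisfies everything: constraint 2: r - q = 2; constraint 6: r - q = 2; constraint 9: r + s = 10, and the others follow.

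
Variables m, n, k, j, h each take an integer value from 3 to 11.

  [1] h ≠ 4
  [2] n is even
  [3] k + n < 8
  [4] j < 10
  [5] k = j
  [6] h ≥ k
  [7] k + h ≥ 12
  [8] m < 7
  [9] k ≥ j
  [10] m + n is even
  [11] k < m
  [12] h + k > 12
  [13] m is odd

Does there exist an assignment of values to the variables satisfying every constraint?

Constraint 13 makes m odd and constraint 2 makes n even, so m + n must be odd. Constraint 10 says m + n is even — contradiction.

Unsatisfiable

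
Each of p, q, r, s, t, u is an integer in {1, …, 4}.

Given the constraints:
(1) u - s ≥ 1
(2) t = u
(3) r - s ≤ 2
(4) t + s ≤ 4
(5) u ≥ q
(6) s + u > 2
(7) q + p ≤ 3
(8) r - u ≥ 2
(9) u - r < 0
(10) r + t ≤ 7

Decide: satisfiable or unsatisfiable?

Constraints 1, 3, and 8 give s − r ≥ -2, r − u ≥ 2, u − s ≥ 1.
Adding all 3 inequalities: the left sides telescope to 0, and the right sides sum to (-2) + 2 + 1 = 1. So 0 ≥ 1, which is false.

Unsatisfiable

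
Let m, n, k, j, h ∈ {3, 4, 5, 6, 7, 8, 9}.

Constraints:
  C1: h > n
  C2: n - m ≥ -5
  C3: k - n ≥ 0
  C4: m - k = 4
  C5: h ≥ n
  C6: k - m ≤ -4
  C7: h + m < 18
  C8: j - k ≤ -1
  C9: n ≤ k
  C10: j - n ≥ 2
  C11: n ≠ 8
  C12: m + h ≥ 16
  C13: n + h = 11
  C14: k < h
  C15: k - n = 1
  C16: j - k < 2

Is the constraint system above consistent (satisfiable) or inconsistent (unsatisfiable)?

Unsatisfiable

Constraints 2, 6, 8, and 10 give n − m ≥ -5, m − k ≥ 4, k − j ≥ 1, j − n ≥ 2.
Adding all 4 inequalities: the left sides telescope to 0, and the right sides sum to (-5) + 4 + 1 + 2 = 2. So 0 ≥ 2, which is false.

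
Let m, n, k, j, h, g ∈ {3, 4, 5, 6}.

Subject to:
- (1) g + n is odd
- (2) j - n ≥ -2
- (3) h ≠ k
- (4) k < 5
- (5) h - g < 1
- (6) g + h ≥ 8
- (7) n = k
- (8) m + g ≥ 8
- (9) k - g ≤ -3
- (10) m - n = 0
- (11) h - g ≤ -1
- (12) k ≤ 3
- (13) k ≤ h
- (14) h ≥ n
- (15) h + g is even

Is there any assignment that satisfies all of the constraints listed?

The assignment m = 3, n = 3, k = 3, j = 3, h = 4, g = 6 works:
  constraint 2 holds since j - n = 0.
  constraint 5 holds since h - g = -2.
  constraint 6 holds since g + h = 10.
The rest check out directly.

Satisfiable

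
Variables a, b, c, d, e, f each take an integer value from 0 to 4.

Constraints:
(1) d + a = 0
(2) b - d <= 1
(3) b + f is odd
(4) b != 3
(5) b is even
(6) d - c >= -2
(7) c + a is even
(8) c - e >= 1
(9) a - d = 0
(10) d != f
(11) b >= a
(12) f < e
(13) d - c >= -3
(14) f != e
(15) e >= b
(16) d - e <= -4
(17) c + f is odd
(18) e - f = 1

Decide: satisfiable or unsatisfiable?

Unsatisfiable

Constraints 8, 13, and 16 give d − c ≥ -3, c − e ≥ 1, e − d ≥ 4.
Adding all 3 inequalities: the left sides telescope to 0, and the right sides sum to (-3) + 1 + 4 = 2. So 0 ≥ 2, which is false.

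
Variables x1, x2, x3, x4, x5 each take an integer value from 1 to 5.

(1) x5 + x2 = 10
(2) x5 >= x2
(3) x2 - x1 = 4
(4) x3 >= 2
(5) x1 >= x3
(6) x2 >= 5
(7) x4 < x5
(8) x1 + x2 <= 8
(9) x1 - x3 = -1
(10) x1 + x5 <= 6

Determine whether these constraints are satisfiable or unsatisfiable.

From constraints 4 and 5: x1 ≥ x3 ≥ 2. From constraints 2 and 6: x5 ≥ x2 ≥ 5. Hence x1 + x5 ≥ 7. But constraint 10 requires x1 + x5 ≤ 6, and 6 < 7. Contradiction.

Unsatisfiable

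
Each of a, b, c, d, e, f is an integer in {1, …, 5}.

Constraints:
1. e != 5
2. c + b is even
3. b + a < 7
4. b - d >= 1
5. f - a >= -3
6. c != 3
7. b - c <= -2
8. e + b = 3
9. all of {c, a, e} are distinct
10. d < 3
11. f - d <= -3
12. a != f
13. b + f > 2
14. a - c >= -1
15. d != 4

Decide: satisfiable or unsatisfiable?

Constraints 4, 5, 7, 11, and 14 give f − a ≥ -3, a − c ≥ -1, c − b ≥ 2, b − d ≥ 1, d − f ≥ 3.
Adding all 5 inequalities: the left sides telescope to 0, and the right sides sum to (-3) + (-1) + 2 + 1 + 3 = 2. So 0 ≥ 2, which is false.

Unsatisfiable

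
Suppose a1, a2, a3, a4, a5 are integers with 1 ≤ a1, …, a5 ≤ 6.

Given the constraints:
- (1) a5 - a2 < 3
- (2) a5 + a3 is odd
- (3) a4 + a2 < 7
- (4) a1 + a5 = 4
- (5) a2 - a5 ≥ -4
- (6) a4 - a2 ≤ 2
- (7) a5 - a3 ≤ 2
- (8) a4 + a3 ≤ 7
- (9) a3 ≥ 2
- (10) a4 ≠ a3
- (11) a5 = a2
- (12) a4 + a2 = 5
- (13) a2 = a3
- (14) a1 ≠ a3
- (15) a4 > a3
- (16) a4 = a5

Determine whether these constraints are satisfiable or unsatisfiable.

From constraints 11, 13, and 16, a4 = a5 = a2 = a3, so a4 = a3. But constraint 10 says a4 ≠ a3. Contradiction.

Unsatisfiable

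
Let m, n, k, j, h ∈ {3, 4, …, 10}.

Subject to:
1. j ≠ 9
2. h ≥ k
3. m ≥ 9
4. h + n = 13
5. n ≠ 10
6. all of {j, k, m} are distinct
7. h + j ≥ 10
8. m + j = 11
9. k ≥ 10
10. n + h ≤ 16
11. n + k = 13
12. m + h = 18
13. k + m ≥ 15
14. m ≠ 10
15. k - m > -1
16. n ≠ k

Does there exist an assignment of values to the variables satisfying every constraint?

Unsatisfiable

From constraint 3: m ≥ 9. From constraints 2 and 9: h ≥ k ≥ 10. Hence m + h ≥ 19. But constraint 12 requires m + h = 18, and 18 < 19. Contradiction.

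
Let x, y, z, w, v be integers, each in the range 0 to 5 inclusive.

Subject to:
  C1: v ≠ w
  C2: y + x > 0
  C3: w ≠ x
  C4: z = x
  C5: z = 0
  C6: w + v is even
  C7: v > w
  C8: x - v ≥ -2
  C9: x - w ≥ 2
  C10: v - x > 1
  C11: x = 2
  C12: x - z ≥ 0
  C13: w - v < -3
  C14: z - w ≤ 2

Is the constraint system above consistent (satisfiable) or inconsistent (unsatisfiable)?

Constraint 5 fixes z = 0 and constraint 11 fixes x = 2, but constraint 4 requires z = x. Since 0 ≠ 2, contradiction.

Unsatisfiable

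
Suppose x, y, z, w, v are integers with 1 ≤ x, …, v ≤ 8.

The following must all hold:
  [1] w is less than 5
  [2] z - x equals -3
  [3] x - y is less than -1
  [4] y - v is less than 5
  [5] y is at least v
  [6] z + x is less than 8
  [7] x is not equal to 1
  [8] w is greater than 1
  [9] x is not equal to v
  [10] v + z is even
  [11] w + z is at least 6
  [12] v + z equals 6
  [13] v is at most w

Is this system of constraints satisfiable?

Try x = 5, y = 7, z = 2, w = 4, v = 4.
Check constraint 2: z - x = -3; constraint 3: x - y = -2; constraint 4: y - v = 3. The remaining constraints are straightforward to verify.

Satisfiable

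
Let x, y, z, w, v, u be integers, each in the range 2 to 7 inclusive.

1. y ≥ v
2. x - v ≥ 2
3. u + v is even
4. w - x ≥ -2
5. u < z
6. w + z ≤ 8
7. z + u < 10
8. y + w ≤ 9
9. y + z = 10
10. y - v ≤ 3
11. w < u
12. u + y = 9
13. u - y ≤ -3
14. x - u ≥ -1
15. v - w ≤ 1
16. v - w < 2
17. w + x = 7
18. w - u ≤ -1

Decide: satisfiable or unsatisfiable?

Unsatisfiable

Constraints 2, 4, 10, 13, and 18 give y − u ≥ 3, u − w ≥ 1, w − x ≥ -2, x − v ≥ 2, v − y ≥ -3.
Adding all 5 inequalities: the left sides telescope to 0, and the right sides sum to 3 + 1 + (-2) + 2 + (-3) = 1. So 0 ≥ 1, which is false.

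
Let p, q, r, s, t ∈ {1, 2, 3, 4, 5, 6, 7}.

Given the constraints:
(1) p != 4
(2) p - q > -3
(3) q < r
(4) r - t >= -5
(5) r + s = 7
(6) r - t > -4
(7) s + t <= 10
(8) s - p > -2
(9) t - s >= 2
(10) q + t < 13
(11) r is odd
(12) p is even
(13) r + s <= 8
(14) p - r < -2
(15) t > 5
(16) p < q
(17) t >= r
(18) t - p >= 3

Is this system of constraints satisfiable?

Satisfiable

Try p = 2, q = 3, r = 5, s = 2, t = 7.
Check constraint 2: p - q = -1; constraint 4: r - t = -2. The remaining constraints are straightforward to verify.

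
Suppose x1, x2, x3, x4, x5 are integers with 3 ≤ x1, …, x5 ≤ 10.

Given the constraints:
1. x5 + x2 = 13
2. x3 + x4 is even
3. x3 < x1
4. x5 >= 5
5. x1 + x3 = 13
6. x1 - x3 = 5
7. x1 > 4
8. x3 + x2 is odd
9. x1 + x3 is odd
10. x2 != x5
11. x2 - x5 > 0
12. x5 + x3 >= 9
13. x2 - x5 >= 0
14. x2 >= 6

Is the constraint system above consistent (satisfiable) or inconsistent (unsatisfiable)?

Take x1 = 9, x2 = 7, x3 = 4, x4 = 4, x5 = 6. Then constraint 1: x5 + x2 = 13; constraint 5: x1 + x3 = 13; constraint 6: x1 - x3 = 5, and every other listed constraint is also met.

Satisfiable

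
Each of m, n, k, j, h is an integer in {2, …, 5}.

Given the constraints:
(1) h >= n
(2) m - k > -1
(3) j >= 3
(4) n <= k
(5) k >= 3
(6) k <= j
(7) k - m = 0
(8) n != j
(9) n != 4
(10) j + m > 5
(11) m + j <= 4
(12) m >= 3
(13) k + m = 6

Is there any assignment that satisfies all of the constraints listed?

Unsatisfiable

From constraint 12: m ≥ 3. From constraints 5 and 6: j ≥ k ≥ 3. Hence m + j ≥ 6. But constraint 11 requires m + j ≤ 4, and 4 < 6. Contradiction.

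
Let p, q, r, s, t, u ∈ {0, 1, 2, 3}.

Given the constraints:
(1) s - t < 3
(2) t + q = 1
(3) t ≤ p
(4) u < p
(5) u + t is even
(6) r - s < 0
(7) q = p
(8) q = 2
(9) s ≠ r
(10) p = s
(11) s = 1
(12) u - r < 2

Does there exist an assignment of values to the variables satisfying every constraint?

Constraint 8 fixes q = 2 and constraint 11 fixes s = 1. Constraints 7 and 10 give q = p = s, so q = s. But 2 ≠ 1 — contradiction.

Unsatisfiable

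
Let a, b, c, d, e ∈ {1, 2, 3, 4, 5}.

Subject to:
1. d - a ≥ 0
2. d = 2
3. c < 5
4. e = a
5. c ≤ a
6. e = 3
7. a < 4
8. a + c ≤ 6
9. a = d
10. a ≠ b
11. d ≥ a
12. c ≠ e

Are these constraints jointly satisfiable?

Unsatisfiable

Constraint 6 fixes e = 3 and constraint 2 fixes d = 2. Constraints 4 and 9 give e = a = d, so e = d. But 3 ≠ 2 — contradiction.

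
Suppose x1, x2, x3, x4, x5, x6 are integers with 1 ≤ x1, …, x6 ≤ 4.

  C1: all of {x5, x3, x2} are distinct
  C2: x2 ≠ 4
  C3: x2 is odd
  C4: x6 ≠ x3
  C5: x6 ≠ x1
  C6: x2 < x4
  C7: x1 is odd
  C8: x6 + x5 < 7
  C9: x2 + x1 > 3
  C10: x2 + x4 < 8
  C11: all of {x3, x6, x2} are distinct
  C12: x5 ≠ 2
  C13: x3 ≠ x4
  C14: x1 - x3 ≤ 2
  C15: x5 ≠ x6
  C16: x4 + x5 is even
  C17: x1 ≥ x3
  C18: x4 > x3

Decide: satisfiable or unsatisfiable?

Take x1 = 1, x2 = 3, x3 = 1, x4 = 4, x5 = 4, x6 = 2. Then constraint 8: x6 + x5 = 6; constraint 9: x2 + x1 = 4, and every other listed constraint is also met.

Satisfiable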